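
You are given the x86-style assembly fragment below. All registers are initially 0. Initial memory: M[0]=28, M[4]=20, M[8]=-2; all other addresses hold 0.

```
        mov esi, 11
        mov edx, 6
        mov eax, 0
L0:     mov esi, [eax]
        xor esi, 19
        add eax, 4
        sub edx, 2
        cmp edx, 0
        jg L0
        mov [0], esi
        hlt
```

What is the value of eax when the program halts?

esi=11
edx=6
eax=0
esi=M[0]=28
esi=28^19=15
eax=0+4=4
edx=6-2=4
cmp edx, 0  (cmp 4,0)
jg L0: taken
esi=M[4]=20
esi=20^19=7
eax=4+4=8
edx=4-2=2
cmp edx, 0  (cmp 2,0)
jg L0: taken
esi=M[8]=-2
esi=(-2)^19=-19
eax=8+4=12
edx=2-2=0
cmp edx, 0  (cmp 0,0)
jg L0: not taken
mov [0], esi → M[0]=-19
halt.

12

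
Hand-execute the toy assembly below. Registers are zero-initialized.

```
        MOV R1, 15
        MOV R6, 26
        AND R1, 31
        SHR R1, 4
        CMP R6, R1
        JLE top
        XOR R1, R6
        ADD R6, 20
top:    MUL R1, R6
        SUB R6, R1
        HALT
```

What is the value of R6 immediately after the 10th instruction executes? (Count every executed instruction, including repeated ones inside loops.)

R1=15
R6=26
R1=15&31=15
R1=15>>4=0
CMP R6, R1  (cmp 26,0)
JLE top: not taken
R1=0^26=26
R6=26+20=46
R1=26*46=1196
R6=46-1196=-1150
After step 10: R6 = -1150.

-1150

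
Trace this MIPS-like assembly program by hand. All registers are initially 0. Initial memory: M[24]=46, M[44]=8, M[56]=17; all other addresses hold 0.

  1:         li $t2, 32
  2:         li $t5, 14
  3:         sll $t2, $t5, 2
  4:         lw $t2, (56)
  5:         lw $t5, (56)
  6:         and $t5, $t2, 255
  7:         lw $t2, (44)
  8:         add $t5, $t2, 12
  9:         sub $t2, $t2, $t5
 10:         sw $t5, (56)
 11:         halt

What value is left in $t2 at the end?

-12

$t2=32
$t5=14
$t2=14<<2=56
$t2=M[56]=17
$t5=M[56]=17
$t5=17&255=17
$t2=M[44]=8
$t5=8+12=20
$t2=8-20=-12
sw $t5, (56) → M[56]=20
halt.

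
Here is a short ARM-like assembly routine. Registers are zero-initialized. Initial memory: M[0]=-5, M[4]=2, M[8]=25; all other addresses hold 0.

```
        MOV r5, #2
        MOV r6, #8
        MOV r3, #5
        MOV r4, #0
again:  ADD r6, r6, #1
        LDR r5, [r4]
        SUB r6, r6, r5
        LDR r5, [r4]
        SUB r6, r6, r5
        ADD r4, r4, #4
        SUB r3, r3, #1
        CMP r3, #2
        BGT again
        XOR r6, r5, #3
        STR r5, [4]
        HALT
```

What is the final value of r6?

after MOV r5, #2: r5=2
after MOV r6, #8: r6=8
after MOV r3, #5: r3=5
after MOV r4, #0: r4=0
after ADD r6, r6, #1: r6=8+1=9
after LDR r5, [r4]: r5=M[0]=-5
after SUB r6, r6, r5: r6=9-(-5)=14
after LDR r5, [r4]: r5=M[0]=-5
after SUB r6, r6, r5: r6=14-(-5)=19
after ADD r4, r4, #4: r4=0+4=4
after SUB r3, r3, #1: r3=5-1=4
CMP r3, #2  (cmp 4,2)
BGT again: taken
after ADD r6, r6, #1: r6=19+1=20
after LDR r5, [r4]: r5=M[4]=2
after SUB r6, r6, r5: r6=20-2=18
after LDR r5, [r4]: r5=M[4]=2
after SUB r6, r6, r5: r6=18-2=16
after ADD r4, r4, #4: r4=4+4=8
after SUB r3, r3, #1: r3=4-1=3
CMP r3, #2  (cmp 3,2)
BGT again: taken
after ADD r6, r6, #1: r6=16+1=17
after LDR r5, [r4]: r5=M[8]=25
after SUB r6, r6, r5: r6=17-25=-8
after LDR r5, [r4]: r5=M[8]=25
after SUB r6, r6, r5: r6=(-8)-25=-33
after ADD r4, r4, #4: r4=8+4=12
after SUB r3, r3, #1: r3=3-1=2
CMP r3, #2  (cmp 2,2)
BGT again: not taken
after XOR r6, r5, #3: r6=25^3=26
STR r5, [4] → M[4]=25
halt.

26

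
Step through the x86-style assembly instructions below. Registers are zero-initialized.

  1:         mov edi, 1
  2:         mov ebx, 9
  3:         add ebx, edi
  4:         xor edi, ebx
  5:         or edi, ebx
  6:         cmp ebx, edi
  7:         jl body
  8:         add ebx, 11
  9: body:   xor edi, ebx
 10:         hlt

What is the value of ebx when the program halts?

edi=1
ebx=9
ebx=9+1=10
edi=1^10=11
edi=11|10=11
cmp ebx, edi  (cmp 10,11)
jl body: taken
edi=11^10=1
halt.

10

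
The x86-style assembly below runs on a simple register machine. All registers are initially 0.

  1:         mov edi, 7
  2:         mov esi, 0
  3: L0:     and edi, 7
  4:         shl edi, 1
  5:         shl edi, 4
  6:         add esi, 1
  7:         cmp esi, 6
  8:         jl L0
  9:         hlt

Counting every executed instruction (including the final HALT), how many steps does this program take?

39

mov edi, 7 → edi=7
mov esi, 0 → esi=0
and edi, 7 → edi=7&7=7
shl edi, 1 → edi=7<<1=14
shl edi, 4 → edi=14<<4=224
add esi, 1 → esi=0+1=1
cmp esi, 6  (cmp 1,6)
jl L0: taken
and edi, 7 → edi=224&7=0
shl edi, 1 → edi=0<<1=0
shl edi, 4 → edi=0<<4=0
add esi, 1 → esi=1+1=2
cmp esi, 6  (cmp 2,6)
jl L0: taken
and edi, 7 → edi=0&7=0
shl edi, 1 → edi=0<<1=0
shl edi, 4 → edi=0<<4=0
add esi, 1 → esi=2+1=3
cmp esi, 6  (cmp 3,6)
jl L0: taken
and edi, 7 → edi=0&7=0
shl edi, 1 → edi=0<<1=0
shl edi, 4 → edi=0<<4=0
add esi, 1 → esi=3+1=4
cmp esi, 6  (cmp 4,6)
jl L0: taken
and edi, 7 → edi=0&7=0
shl edi, 1 → edi=0<<1=0
shl edi, 4 → edi=0<<4=0
add esi, 1 → esi=4+1=5
cmp esi, 6  (cmp 5,6)
jl L0: taken
and edi, 7 → edi=0&7=0
shl edi, 1 → edi=0<<1=0
shl edi, 4 → edi=0<<4=0
add esi, 1 → esi=5+1=6
cmp esi, 6  (cmp 6,6)
jl L0: not taken
halt.
Total executed instructions: 39.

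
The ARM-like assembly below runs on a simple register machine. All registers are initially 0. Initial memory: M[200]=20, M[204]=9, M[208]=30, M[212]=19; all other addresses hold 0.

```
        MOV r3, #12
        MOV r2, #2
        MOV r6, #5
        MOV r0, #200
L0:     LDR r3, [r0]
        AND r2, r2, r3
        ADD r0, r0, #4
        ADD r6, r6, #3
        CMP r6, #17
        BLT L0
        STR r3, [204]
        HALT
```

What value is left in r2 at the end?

0

MOV r3, #12 → r3=12
MOV r2, #2 → r2=2
MOV r6, #5 → r6=5
MOV r0, #200 → r0=200
LDR r3, [r0] → r3=M[200]=20
AND r2, r2, r3 → r2=2&20=0
ADD r0, r0, #4 → r0=200+4=204
ADD r6, r6, #3 → r6=5+3=8
CMP r6, #17  (cmp 8,17)
BLT L0: taken
LDR r3, [r0] → r3=M[204]=9
AND r2, r2, r3 → r2=0&9=0
ADD r0, r0, #4 → r0=204+4=208
ADD r6, r6, #3 → r6=8+3=11
CMP r6, #17  (cmp 11,17)
BLT L0: taken
LDR r3, [r0] → r3=M[208]=30
AND r2, r2, r3 → r2=0&30=0
ADD r0, r0, #4 → r0=208+4=212
ADD r6, r6, #3 → r6=11+3=14
CMP r6, #17  (cmp 14,17)
BLT L0: taken
LDR r3, [r0] → r3=M[212]=19
AND r2, r2, r3 → r2=0&19=0
ADD r0, r0, #4 → r0=212+4=216
ADD r6, r6, #3 → r6=14+3=17
CMP r6, #17  (cmp 17,17)
BLT L0: not taken
STR r3, [204] → M[204]=19
halt.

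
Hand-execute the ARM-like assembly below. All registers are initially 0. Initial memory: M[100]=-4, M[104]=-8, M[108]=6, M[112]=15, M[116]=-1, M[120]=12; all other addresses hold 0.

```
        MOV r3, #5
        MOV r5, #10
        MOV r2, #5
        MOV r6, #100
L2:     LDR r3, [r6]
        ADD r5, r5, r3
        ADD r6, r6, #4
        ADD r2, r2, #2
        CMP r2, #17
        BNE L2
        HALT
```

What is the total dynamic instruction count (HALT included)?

41

r3=5
r5=10
r2=5
r6=100
r3=M[100]=-4
r5=10+(-4)=6
r6=100+4=104
r2=5+2=7
CMP r2, #17  (cmp 7,17)
BNE L2: taken
r3=M[104]=-8
r5=6+(-8)=-2
r6=104+4=108
r2=7+2=9
CMP r2, #17  (cmp 9,17)
BNE L2: taken
r3=M[108]=6
r5=(-2)+6=4
r6=108+4=112
r2=9+2=11
CMP r2, #17  (cmp 11,17)
BNE L2: taken
r3=M[112]=15
r5=4+15=19
r6=112+4=116
r2=11+2=13
CMP r2, #17  (cmp 13,17)
BNE L2: taken
r3=M[116]=-1
r5=19+(-1)=18
r6=116+4=120
r2=13+2=15
CMP r2, #17  (cmp 15,17)
BNE L2: taken
r3=M[120]=12
r5=18+12=30
r6=120+4=124
r2=15+2=17
CMP r2, #17  (cmp 17,17)
BNE L2: not taken
halt.
Total executed instructions: 41.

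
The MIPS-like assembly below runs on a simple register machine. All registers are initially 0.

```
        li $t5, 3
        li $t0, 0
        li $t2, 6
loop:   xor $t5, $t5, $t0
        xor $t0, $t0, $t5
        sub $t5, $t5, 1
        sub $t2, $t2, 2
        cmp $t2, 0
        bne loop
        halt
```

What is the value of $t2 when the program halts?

$t5=3
$t0=0
$t2=6
$t5=3^0=3
$t0=0^3=3
$t5=3-1=2
$t2=6-2=4
cmp $t2, 0  (cmp 4,0)
bne loop: taken
$t5=2^3=1
$t0=3^1=2
$t5=1-1=0
$t2=4-2=2
cmp $t2, 0  (cmp 2,0)
bne loop: taken
$t5=0^2=2
$t0=2^2=0
$t5=2-1=1
$t2=2-2=0
cmp $t2, 0  (cmp 0,0)
bne loop: not taken
halt.

0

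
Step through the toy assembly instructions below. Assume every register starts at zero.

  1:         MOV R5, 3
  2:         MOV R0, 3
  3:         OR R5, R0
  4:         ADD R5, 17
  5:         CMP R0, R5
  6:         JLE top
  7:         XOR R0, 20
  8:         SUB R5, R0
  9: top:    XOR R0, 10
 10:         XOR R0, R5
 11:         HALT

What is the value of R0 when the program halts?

R5=3
R0=3
R5=3|3=3
R5=3+17=20
CMP R0, R5  (cmp 3,20)
JLE top: taken
R0=3^10=9
R0=9^20=29
halt.

29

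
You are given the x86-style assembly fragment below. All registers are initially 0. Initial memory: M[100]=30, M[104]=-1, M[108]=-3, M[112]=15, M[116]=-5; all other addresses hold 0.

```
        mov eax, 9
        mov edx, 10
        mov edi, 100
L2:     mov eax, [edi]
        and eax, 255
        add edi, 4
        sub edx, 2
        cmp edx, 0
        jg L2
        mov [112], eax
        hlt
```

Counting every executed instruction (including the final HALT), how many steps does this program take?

35

eax=9
edx=10
edi=100
eax=M[100]=30
eax=30&255=30
edi=100+4=104
edx=10-2=8
cmp edx, 0  (cmp 8,0)
jg L2: taken
eax=M[104]=-1
eax=(-1)&255=255
edi=104+4=108
edx=8-2=6
cmp edx, 0  (cmp 6,0)
jg L2: taken
eax=M[108]=-3
eax=(-3)&255=253
edi=108+4=112
edx=6-2=4
cmp edx, 0  (cmp 4,0)
jg L2: taken
eax=M[112]=15
eax=15&255=15
edi=112+4=116
edx=4-2=2
cmp edx, 0  (cmp 2,0)
jg L2: taken
eax=M[116]=-5
eax=(-5)&255=251
edi=116+4=120
edx=2-2=0
cmp edx, 0  (cmp 0,0)
jg L2: not taken
mov [112], eax → M[112]=251
halt.
Total executed instructions: 35.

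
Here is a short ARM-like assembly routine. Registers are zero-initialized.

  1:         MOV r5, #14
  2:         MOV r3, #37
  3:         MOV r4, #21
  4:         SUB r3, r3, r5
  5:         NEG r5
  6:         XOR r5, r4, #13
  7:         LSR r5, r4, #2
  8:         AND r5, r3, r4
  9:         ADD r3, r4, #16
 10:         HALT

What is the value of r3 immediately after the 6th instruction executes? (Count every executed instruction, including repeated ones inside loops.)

r5=14
r3=37
r4=21
r3=37-14=23
r5=-(14)=-14
r5=21^13=24
After step 6: r3 = 23.

23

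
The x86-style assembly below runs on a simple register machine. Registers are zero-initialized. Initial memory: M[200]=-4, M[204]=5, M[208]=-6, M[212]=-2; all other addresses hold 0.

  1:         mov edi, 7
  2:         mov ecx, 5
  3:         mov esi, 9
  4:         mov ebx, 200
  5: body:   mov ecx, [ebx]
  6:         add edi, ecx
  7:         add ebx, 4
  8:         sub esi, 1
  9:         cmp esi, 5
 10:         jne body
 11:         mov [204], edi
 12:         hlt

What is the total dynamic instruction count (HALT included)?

mov edi, 7 → edi=7
mov ecx, 5 → ecx=5
mov esi, 9 → esi=9
mov ebx, 200 → ebx=200
mov ecx, [ebx] → ecx=M[200]=-4
add edi, ecx → edi=7+(-4)=3
add ebx, 4 → ebx=200+4=204
sub esi, 1 → esi=9-1=8
cmp esi, 5  (cmp 8,5)
jne body: taken
mov ecx, [ebx] → ecx=M[204]=5
add edi, ecx → edi=3+5=8
add ebx, 4 → ebx=204+4=208
sub esi, 1 → esi=8-1=7
cmp esi, 5  (cmp 7,5)
jne body: taken
mov ecx, [ebx] → ecx=M[208]=-6
add edi, ecx → edi=8+(-6)=2
add ebx, 4 → ebx=208+4=212
sub esi, 1 → esi=7-1=6
cmp esi, 5  (cmp 6,5)
jne body: taken
mov ecx, [ebx] → ecx=M[212]=-2
add edi, ecx → edi=2+(-2)=0
add ebx, 4 → ebx=212+4=216
sub esi, 1 → esi=6-1=5
cmp esi, 5  (cmp 5,5)
jne body: not taken
mov [204], edi → M[204]=0
halt.
Total executed instructions: 30.

30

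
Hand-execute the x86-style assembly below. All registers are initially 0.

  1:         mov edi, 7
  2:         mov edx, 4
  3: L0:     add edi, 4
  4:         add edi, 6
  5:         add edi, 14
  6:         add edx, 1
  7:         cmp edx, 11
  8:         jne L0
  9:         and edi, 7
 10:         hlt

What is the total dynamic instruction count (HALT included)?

46

mov edi, 7 → edi=7
mov edx, 4 → edx=4
add edi, 4 → edi=7+4=11
add edi, 6 → edi=11+6=17
add edi, 14 → edi=17+14=31
add edx, 1 → edx=4+1=5
cmp edx, 11  (cmp 5,11)
jne L0: taken
add edi, 4 → edi=31+4=35
add edi, 6 → edi=35+6=41
add edi, 14 → edi=41+14=55
add edx, 1 → edx=5+1=6
cmp edx, 11  (cmp 6,11)
jne L0: taken
add edi, 4 → edi=55+4=59
add edi, 6 → edi=59+6=65
add edi, 14 → edi=65+14=79
add edx, 1 → edx=6+1=7
cmp edx, 11  (cmp 7,11)
jne L0: taken
add edi, 4 → edi=79+4=83
add edi, 6 → edi=83+6=89
add edi, 14 → edi=89+14=103
add edx, 1 → edx=7+1=8
cmp edx, 11  (cmp 8,11)
jne L0: taken
add edi, 4 → edi=103+4=107
add edi, 6 → edi=107+6=113
add edi, 14 → edi=113+14=127
add edx, 1 → edx=8+1=9
cmp edx, 11  (cmp 9,11)
jne L0: taken
add edi, 4 → edi=127+4=131
add edi, 6 → edi=131+6=137
add edi, 14 → edi=137+14=151
add edx, 1 → edx=9+1=10
cmp edx, 11  (cmp 10,11)
jne L0: taken
add edi, 4 → edi=151+4=155
add edi, 6 → edi=155+6=161
add edi, 14 → edi=161+14=175
add edx, 1 → edx=10+1=11
cmp edx, 11  (cmp 11,11)
jne L0: not taken
and edi, 7 → edi=175&7=7
halt.
Total executed instructions: 46.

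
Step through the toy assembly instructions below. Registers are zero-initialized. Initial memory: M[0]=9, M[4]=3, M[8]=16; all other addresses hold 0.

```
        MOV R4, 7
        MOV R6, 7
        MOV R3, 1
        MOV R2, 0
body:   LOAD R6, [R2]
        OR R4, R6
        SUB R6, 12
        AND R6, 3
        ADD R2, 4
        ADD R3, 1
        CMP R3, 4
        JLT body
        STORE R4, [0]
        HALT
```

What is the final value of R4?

31

MOV R4, 7 → R4=7
MOV R6, 7 → R6=7
MOV R3, 1 → R3=1
MOV R2, 0 → R2=0
LOAD R6, [R2] → R6=M[0]=9
OR R4, R6 → R4=7|9=15
SUB R6, 12 → R6=9-12=-3
AND R6, 3 → R6=(-3)&3=1
ADD R2, 4 → R2=0+4=4
ADD R3, 1 → R3=1+1=2
CMP R3, 4  (cmp 2,4)
JLT body: taken
LOAD R6, [R2] → R6=M[4]=3
OR R4, R6 → R4=15|3=15
SUB R6, 12 → R6=3-12=-9
AND R6, 3 → R6=(-9)&3=3
ADD R2, 4 → R2=4+4=8
ADD R3, 1 → R3=2+1=3
CMP R3, 4  (cmp 3,4)
JLT body: taken
LOAD R6, [R2] → R6=M[8]=16
OR R4, R6 → R4=15|16=31
SUB R6, 12 → R6=16-12=4
AND R6, 3 → R6=4&3=0
ADD R2, 4 → R2=8+4=12
ADD R3, 1 → R3=3+1=4
CMP R3, 4  (cmp 4,4)
JLT body: not taken
STORE R4, [0] → M[0]=31
halt.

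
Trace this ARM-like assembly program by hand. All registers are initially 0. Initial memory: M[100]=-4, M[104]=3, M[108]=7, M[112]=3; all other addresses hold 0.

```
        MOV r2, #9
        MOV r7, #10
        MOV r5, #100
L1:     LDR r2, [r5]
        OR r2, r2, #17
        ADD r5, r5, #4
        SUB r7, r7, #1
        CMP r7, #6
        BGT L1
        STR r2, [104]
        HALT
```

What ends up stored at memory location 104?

r2=9
r7=10
r5=100
r2=M[100]=-4
r2=(-4)|17=-3
r5=100+4=104
r7=10-1=9
CMP r7, #6  (cmp 9,6)
BGT L1: taken
r2=M[104]=3
r2=3|17=19
r5=104+4=108
r7=9-1=8
CMP r7, #6  (cmp 8,6)
BGT L1: taken
r2=M[108]=7
r2=7|17=23
r5=108+4=112
r7=8-1=7
CMP r7, #6  (cmp 7,6)
BGT L1: taken
r2=M[112]=3
r2=3|17=19
r5=112+4=116
r7=7-1=6
CMP r7, #6  (cmp 6,6)
BGT L1: not taken
STR r2, [104] → M[104]=19
halt.

19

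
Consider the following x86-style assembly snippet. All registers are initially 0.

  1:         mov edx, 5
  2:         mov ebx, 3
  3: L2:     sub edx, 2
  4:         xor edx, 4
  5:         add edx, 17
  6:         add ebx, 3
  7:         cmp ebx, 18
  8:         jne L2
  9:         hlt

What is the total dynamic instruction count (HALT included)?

33

after mov edx, 5: edx=5
after mov ebx, 3: ebx=3
after sub edx, 2: edx=5-2=3
after xor edx, 4: edx=3^4=7
after add edx, 17: edx=7+17=24
after add ebx, 3: ebx=3+3=6
cmp ebx, 18  (cmp 6,18)
jne L2: taken
after sub edx, 2: edx=24-2=22
after xor edx, 4: edx=22^4=18
after add edx, 17: edx=18+17=35
after add ebx, 3: ebx=6+3=9
cmp ebx, 18  (cmp 9,18)
jne L2: taken
after sub edx, 2: edx=35-2=33
after xor edx, 4: edx=33^4=37
after add edx, 17: edx=37+17=54
after add ebx, 3: ebx=9+3=12
cmp ebx, 18  (cmp 12,18)
jne L2: taken
after sub edx, 2: edx=54-2=52
after xor edx, 4: edx=52^4=48
after add edx, 17: edx=48+17=65
after add ebx, 3: ebx=12+3=15
cmp ebx, 18  (cmp 15,18)
jne L2: taken
after sub edx, 2: edx=65-2=63
after xor edx, 4: edx=63^4=59
after add edx, 17: edx=59+17=76
after add ebx, 3: ebx=15+3=18
cmp ebx, 18  (cmp 18,18)
jne L2: not taken
halt.
Total executed instructions: 33.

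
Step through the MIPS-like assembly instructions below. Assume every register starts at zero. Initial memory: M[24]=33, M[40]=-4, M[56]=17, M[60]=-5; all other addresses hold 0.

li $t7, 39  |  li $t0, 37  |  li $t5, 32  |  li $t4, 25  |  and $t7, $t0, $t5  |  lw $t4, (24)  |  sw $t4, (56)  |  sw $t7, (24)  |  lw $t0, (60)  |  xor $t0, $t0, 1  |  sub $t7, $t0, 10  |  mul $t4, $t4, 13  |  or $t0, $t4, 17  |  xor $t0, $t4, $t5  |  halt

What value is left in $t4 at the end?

$t7=39
$t0=37
$t5=32
$t4=25
$t7=37&32=32
$t4=M[24]=33
sw $t4, (56) → M[56]=33
sw $t7, (24) → M[24]=32
$t0=M[60]=-5
$t0=(-5)^1=-6
$t7=(-6)-10=-16
$t4=33*13=429
$t0=429|17=445
$t0=429^32=397
halt.

429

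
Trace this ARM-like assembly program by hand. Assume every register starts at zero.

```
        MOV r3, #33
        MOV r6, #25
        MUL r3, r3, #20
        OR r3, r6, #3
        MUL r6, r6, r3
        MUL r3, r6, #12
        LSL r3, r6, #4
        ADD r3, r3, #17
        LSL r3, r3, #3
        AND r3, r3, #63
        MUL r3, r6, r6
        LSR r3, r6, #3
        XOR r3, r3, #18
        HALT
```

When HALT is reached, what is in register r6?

675

MOV r3, #33 → r3=33
MOV r6, #25 → r6=25
MUL r3, r3, #20 → r3=33*20=660
OR r3, r6, #3 → r3=25|3=27
MUL r6, r6, r3 → r6=25*27=675
MUL r3, r6, #12 → r3=675*12=8100
LSL r3, r6, #4 → r3=675<<4=10800
ADD r3, r3, #17 → r3=10800+17=10817
LSL r3, r3, #3 → r3=10817<<3=86536
AND r3, r3, #63 → r3=86536&63=8
MUL r3, r6, r6 → r3=675*675=455625
LSR r3, r6, #3 → r3=675>>3=84
XOR r3, r3, #18 → r3=84^18=70
halt.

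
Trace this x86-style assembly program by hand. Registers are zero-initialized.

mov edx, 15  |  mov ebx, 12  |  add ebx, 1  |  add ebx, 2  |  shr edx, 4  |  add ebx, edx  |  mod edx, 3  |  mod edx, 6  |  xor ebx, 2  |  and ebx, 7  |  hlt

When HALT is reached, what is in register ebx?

5

edx=15
ebx=12
ebx=12+1=13
ebx=13+2=15
edx=15>>4=0
ebx=15+0=15
edx=0%3=0
edx=0%6=0
ebx=15^2=13
ebx=13&7=5
halt.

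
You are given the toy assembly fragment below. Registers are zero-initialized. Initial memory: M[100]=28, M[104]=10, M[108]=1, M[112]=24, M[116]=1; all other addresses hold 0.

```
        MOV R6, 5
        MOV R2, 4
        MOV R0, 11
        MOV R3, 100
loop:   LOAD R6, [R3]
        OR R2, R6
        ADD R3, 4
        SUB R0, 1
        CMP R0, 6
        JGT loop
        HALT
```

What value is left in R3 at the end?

R6=5
R2=4
R0=11
R3=100
R6=M[100]=28
R2=4|28=28
R3=100+4=104
R0=11-1=10
CMP R0, 6  (cmp 10,6)
JGT loop: taken
R6=M[104]=10
R2=28|10=30
R3=104+4=108
R0=10-1=9
CMP R0, 6  (cmp 9,6)
JGT loop: taken
R6=M[108]=1
R2=30|1=31
R3=108+4=112
R0=9-1=8
CMP R0, 6  (cmp 8,6)
JGT loop: taken
R6=M[112]=24
R2=31|24=31
R3=112+4=116
R0=8-1=7
CMP R0, 6  (cmp 7,6)
JGT loop: taken
R6=M[116]=1
R2=31|1=31
R3=116+4=120
R0=7-1=6
CMP R0, 6  (cmp 6,6)
JGT loop: not taken
halt.

120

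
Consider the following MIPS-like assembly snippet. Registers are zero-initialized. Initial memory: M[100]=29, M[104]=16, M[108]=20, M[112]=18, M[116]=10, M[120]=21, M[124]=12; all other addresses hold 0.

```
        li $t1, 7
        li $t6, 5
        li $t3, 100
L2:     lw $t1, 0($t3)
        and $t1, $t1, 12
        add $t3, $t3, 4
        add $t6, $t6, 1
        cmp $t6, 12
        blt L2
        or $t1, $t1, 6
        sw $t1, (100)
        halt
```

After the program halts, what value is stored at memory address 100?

14

li $t1, 7 → $t1=7
li $t6, 5 → $t6=5
li $t3, 100 → $t3=100
lw $t1, 0($t3) → $t1=M[100]=29
and $t1, $t1, 12 → $t1=29&12=12
add $t3, $t3, 4 → $t3=100+4=104
add $t6, $t6, 1 → $t6=5+1=6
cmp $t6, 12  (cmp 6,12)
blt L2: taken
lw $t1, 0($t3) → $t1=M[104]=16
and $t1, $t1, 12 → $t1=16&12=0
add $t3, $t3, 4 → $t3=104+4=108
add $t6, $t6, 1 → $t6=6+1=7
cmp $t6, 12  (cmp 7,12)
blt L2: taken
lw $t1, 0($t3) → $t1=M[108]=20
and $t1, $t1, 12 → $t1=20&12=4
add $t3, $t3, 4 → $t3=108+4=112
add $t6, $t6, 1 → $t6=7+1=8
cmp $t6, 12  (cmp 8,12)
blt L2: taken
lw $t1, 0($t3) → $t1=M[112]=18
and $t1, $t1, 12 → $t1=18&12=0
add $t3, $t3, 4 → $t3=112+4=116
add $t6, $t6, 1 → $t6=8+1=9
cmp $t6, 12  (cmp 9,12)
blt L2: taken
lw $t1, 0($t3) → $t1=M[116]=10
and $t1, $t1, 12 → $t1=10&12=8
add $t3, $t3, 4 → $t3=116+4=120
add $t6, $t6, 1 → $t6=9+1=10
cmp $t6, 12  (cmp 10,12)
blt L2: taken
lw $t1, 0($t3) → $t1=M[120]=21
and $t1, $t1, 12 → $t1=21&12=4
add $t3, $t3, 4 → $t3=120+4=124
add $t6, $t6, 1 → $t6=10+1=11
cmp $t6, 12  (cmp 11,12)
blt L2: taken
lw $t1, 0($t3) → $t1=M[124]=12
and $t1, $t1, 12 → $t1=12&12=12
add $t3, $t3, 4 → $t3=124+4=128
add $t6, $t6, 1 → $t6=11+1=12
cmp $t6, 12  (cmp 12,12)
blt L2: not taken
or $t1, $t1, 6 → $t1=12|6=14
sw $t1, (100) → M[100]=14
halt.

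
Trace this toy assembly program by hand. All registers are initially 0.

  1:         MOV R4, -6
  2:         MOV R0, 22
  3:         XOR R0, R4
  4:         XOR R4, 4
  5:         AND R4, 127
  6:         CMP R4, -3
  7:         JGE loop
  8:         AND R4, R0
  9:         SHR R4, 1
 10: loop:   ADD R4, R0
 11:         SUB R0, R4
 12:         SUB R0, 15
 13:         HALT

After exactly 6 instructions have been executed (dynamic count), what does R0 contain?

-20

R4=-6
R0=22
R0=22^(-6)=-20
R4=(-6)^4=-2
R4=(-2)&127=126
CMP R4, -3  (cmp 126,-3)
After step 6: R0 = -20.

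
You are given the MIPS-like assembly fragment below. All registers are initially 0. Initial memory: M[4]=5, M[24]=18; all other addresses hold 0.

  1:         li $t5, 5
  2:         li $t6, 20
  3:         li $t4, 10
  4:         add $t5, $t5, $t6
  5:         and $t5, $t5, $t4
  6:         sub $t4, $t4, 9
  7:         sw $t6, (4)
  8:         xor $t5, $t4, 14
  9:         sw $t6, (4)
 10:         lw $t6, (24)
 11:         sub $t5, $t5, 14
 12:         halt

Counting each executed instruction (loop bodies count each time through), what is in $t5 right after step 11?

$t5=5
$t6=20
$t4=10
$t5=5+20=25
$t5=25&10=8
$t4=10-9=1
sw $t6, (4) → M[4]=20
$t5=1^14=15
sw $t6, (4) → M[4]=20
$t6=M[24]=18
$t5=15-14=1
After step 11: $t5 = 1.

1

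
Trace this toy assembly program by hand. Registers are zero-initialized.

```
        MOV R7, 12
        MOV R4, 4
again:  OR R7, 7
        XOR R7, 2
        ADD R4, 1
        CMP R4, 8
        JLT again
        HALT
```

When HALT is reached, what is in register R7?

MOV R7, 12 → R7=12
MOV R4, 4 → R4=4
OR R7, 7 → R7=12|7=15
XOR R7, 2 → R7=15^2=13
ADD R4, 1 → R4=4+1=5
CMP R4, 8  (cmp 5,8)
JLT again: taken
OR R7, 7 → R7=13|7=15
XOR R7, 2 → R7=15^2=13
ADD R4, 1 → R4=5+1=6
CMP R4, 8  (cmp 6,8)
JLT again: taken
OR R7, 7 → R7=13|7=15
XOR R7, 2 → R7=15^2=13
ADD R4, 1 → R4=6+1=7
CMP R4, 8  (cmp 7,8)
JLT again: taken
OR R7, 7 → R7=13|7=15
XOR R7, 2 → R7=15^2=13
ADD R4, 1 → R4=7+1=8
CMP R4, 8  (cmp 8,8)
JLT again: not taken
halt.

13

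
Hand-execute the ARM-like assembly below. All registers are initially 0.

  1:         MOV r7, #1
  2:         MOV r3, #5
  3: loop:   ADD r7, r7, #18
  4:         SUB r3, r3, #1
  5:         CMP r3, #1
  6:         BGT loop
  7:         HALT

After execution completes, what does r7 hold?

after MOV r7, #1: r7=1
after MOV r3, #5: r3=5
after ADD r7, r7, #18: r7=1+18=19
after SUB r3, r3, #1: r3=5-1=4
CMP r3, #1  (cmp 4,1)
BGT loop: taken
after ADD r7, r7, #18: r7=19+18=37
after SUB r3, r3, #1: r3=4-1=3
CMP r3, #1  (cmp 3,1)
BGT loop: taken
after ADD r7, r7, #18: r7=37+18=55
after SUB r3, r3, #1: r3=3-1=2
CMP r3, #1  (cmp 2,1)
BGT loop: taken
after ADD r7, r7, #18: r7=55+18=73
after SUB r3, r3, #1: r3=2-1=1
CMP r3, #1  (cmp 1,1)
BGT loop: not taken
halt.

73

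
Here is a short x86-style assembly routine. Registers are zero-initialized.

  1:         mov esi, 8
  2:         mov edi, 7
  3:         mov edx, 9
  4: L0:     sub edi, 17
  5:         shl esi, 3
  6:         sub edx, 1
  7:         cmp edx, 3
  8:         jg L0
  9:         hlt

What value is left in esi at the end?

2097152

mov esi, 8 → esi=8
mov edi, 7 → edi=7
mov edx, 9 → edx=9
sub edi, 17 → edi=7-17=-10
shl esi, 3 → esi=8<<3=64
sub edx, 1 → edx=9-1=8
cmp edx, 3  (cmp 8,3)
jg L0: taken
sub edi, 17 → edi=(-10)-17=-27
shl esi, 3 → esi=64<<3=512
sub edx, 1 → edx=8-1=7
cmp edx, 3  (cmp 7,3)
jg L0: taken
sub edi, 17 → edi=(-27)-17=-44
shl esi, 3 → esi=512<<3=4096
sub edx, 1 → edx=7-1=6
cmp edx, 3  (cmp 6,3)
jg L0: taken
sub edi, 17 → edi=(-44)-17=-61
shl esi, 3 → esi=4096<<3=32768
sub edx, 1 → edx=6-1=5
cmp edx, 3  (cmp 5,3)
jg L0: taken
sub edi, 17 → edi=(-61)-17=-78
shl esi, 3 → esi=32768<<3=262144
sub edx, 1 → edx=5-1=4
cmp edx, 3  (cmp 4,3)
jg L0: taken
sub edi, 17 → edi=(-78)-17=-95
shl esi, 3 → esi=262144<<3=2097152
sub edx, 1 → edx=4-1=3
cmp edx, 3  (cmp 3,3)
jg L0: not taken
halt.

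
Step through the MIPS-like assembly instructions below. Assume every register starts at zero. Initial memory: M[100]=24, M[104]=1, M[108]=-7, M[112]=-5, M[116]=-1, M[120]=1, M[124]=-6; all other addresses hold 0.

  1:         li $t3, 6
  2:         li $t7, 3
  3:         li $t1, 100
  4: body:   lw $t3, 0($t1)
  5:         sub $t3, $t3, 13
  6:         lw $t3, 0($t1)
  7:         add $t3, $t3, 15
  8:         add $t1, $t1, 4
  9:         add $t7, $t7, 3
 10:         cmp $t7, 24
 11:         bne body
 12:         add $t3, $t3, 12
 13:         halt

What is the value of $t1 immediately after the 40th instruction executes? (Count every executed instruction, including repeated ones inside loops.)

120

$t3=6
$t7=3
$t1=100
$t3=M[100]=24
$t3=24-13=11
$t3=M[100]=24
$t3=24+15=39
$t1=100+4=104
$t7=3+3=6
cmp $t7, 24  (cmp 6,24)
bne body: taken
$t3=M[104]=1
$t3=1-13=-12
$t3=M[104]=1
$t3=1+15=16
$t1=104+4=108
$t7=6+3=9
cmp $t7, 24  (cmp 9,24)
bne body: taken
$t3=M[108]=-7
$t3=(-7)-13=-20
$t3=M[108]=-7
$t3=(-7)+15=8
$t1=108+4=112
$t7=9+3=12
cmp $t7, 24  (cmp 12,24)
bne body: taken
$t3=M[112]=-5
$t3=(-5)-13=-18
$t3=M[112]=-5
$t3=(-5)+15=10
$t1=112+4=116
$t7=12+3=15
cmp $t7, 24  (cmp 15,24)
bne body: taken
$t3=M[116]=-1
$t3=(-1)-13=-14
$t3=M[116]=-1
$t3=(-1)+15=14
$t1=116+4=120
After step 40: $t1 = 120.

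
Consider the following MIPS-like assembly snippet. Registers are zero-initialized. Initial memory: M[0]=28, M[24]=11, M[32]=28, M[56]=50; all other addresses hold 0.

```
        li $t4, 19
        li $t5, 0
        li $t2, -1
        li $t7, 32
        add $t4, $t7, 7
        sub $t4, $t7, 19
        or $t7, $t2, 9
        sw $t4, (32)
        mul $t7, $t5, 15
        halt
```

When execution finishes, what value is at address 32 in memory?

li $t4, 19 → $t4=19
li $t5, 0 → $t5=0
li $t2, -1 → $t2=-1
li $t7, 32 → $t7=32
add $t4, $t7, 7 → $t4=32+7=39
sub $t4, $t7, 19 → $t4=32-19=13
or $t7, $t2, 9 → $t7=(-1)|9=-1
sw $t4, (32) → M[32]=13
mul $t7, $t5, 15 → $t7=0*15=0
halt.

13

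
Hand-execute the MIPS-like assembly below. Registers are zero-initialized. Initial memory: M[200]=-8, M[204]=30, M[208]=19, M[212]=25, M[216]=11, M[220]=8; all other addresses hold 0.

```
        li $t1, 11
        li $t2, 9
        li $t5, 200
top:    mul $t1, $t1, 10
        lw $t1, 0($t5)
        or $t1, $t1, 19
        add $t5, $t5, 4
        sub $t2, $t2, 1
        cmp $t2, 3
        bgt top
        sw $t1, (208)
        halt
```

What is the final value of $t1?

27

$t1=11
$t2=9
$t5=200
$t1=11*10=110
$t1=M[200]=-8
$t1=(-8)|19=-5
$t5=200+4=204
$t2=9-1=8
cmp $t2, 3  (cmp 8,3)
bgt top: taken
$t1=(-5)*10=-50
$t1=M[204]=30
$t1=30|19=31
$t5=204+4=208
$t2=8-1=7
cmp $t2, 3  (cmp 7,3)
bgt top: taken
$t1=31*10=310
$t1=M[208]=19
$t1=19|19=19
$t5=208+4=212
$t2=7-1=6
cmp $t2, 3  (cmp 6,3)
bgt top: taken
$t1=19*10=190
$t1=M[212]=25
$t1=25|19=27
$t5=212+4=216
$t2=6-1=5
cmp $t2, 3  (cmp 5,3)
bgt top: taken
$t1=27*10=270
$t1=M[216]=11
$t1=11|19=27
$t5=216+4=220
$t2=5-1=4
cmp $t2, 3  (cmp 4,3)
bgt top: taken
$t1=27*10=270
$t1=M[220]=8
$t1=8|19=27
$t5=220+4=224
$t2=4-1=3
cmp $t2, 3  (cmp 3,3)
bgt top: not taken
sw $t1, (208) → M[208]=27
halt.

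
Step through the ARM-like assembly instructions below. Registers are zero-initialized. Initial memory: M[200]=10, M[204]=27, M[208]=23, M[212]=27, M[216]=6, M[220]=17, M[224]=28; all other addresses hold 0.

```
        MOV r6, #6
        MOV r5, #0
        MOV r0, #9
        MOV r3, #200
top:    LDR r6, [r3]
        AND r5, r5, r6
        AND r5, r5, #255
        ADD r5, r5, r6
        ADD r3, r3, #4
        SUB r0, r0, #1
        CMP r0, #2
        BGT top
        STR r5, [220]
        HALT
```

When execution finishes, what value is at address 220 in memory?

MOV r6, #6 → r6=6
MOV r5, #0 → r5=0
MOV r0, #9 → r0=9
MOV r3, #200 → r3=200
LDR r6, [r3] → r6=M[200]=10
AND r5, r5, r6 → r5=0&10=0
AND r5, r5, #255 → r5=0&255=0
ADD r5, r5, r6 → r5=0+10=10
ADD r3, r3, #4 → r3=200+4=204
SUB r0, r0, #1 → r0=9-1=8
CMP r0, #2  (cmp 8,2)
BGT top: taken
LDR r6, [r3] → r6=M[204]=27
AND r5, r5, r6 → r5=10&27=10
AND r5, r5, #255 → r5=10&255=10
ADD r5, r5, r6 → r5=10+27=37
ADD r3, r3, #4 → r3=204+4=208
SUB r0, r0, #1 → r0=8-1=7
CMP r0, #2  (cmp 7,2)
BGT top: taken
LDR r6, [r3] → r6=M[208]=23
AND r5, r5, r6 → r5=37&23=5
AND r5, r5, #255 → r5=5&255=5
ADD r5, r5, r6 → r5=5+23=28
ADD r3, r3, #4 → r3=208+4=212
SUB r0, r0, #1 → r0=7-1=6
CMP r0, #2  (cmp 6,2)
BGT top: taken
LDR r6, [r3] → r6=M[212]=27
AND r5, r5, r6 → r5=28&27=24
AND r5, r5, #255 → r5=24&255=24
ADD r5, r5, r6 → r5=24+27=51
ADD r3, r3, #4 → r3=212+4=216
SUB r0, r0, #1 → r0=6-1=5
CMP r0, #2  (cmp 5,2)
BGT top: taken
LDR r6, [r3] → r6=M[216]=6
AND r5, r5, r6 → r5=51&6=2
AND r5, r5, #255 → r5=2&255=2
ADD r5, r5, r6 → r5=2+6=8
ADD r3, r3, #4 → r3=216+4=220
SUB r0, r0, #1 → r0=5-1=4
CMP r0, #2  (cmp 4,2)
BGT top: taken
LDR r6, [r3] → r6=M[220]=17
AND r5, r5, r6 → r5=8&17=0
AND r5, r5, #255 → r5=0&255=0
ADD r5, r5, r6 → r5=0+17=17
ADD r3, r3, #4 → r3=220+4=224
SUB r0, r0, #1 → r0=4-1=3
CMP r0, #2  (cmp 3,2)
BGT top: taken
LDR r6, [r3] → r6=M[224]=28
AND r5, r5, r6 → r5=17&28=16
AND r5, r5, #255 → r5=16&255=16
ADD r5, r5, r6 → r5=16+28=44
ADD r3, r3, #4 → r3=224+4=228
SUB r0, r0, #1 → r0=3-1=2
CMP r0, #2  (cmp 2,2)
BGT top: not taken
STR r5, [220] → M[220]=44
halt.

44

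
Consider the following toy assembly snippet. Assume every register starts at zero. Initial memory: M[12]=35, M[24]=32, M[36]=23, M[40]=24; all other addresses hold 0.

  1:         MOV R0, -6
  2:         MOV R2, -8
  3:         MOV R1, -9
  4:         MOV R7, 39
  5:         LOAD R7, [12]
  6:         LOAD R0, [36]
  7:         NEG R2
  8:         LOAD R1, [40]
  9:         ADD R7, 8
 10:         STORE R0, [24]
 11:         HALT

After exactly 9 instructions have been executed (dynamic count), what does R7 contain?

R0=-6
R2=-8
R1=-9
R7=39
R7=M[12]=35
R0=M[36]=23
R2=-(-8)=8
R1=M[40]=24
R7=35+8=43
After step 9: R7 = 43.

43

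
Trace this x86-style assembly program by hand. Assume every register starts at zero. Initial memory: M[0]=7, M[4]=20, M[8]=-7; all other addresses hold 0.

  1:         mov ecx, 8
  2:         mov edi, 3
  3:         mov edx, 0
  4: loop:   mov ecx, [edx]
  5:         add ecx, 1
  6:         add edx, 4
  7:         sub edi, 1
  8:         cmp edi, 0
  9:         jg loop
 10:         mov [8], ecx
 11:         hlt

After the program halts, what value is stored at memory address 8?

-6

mov ecx, 8 → ecx=8
mov edi, 3 → edi=3
mov edx, 0 → edx=0
mov ecx, [edx] → ecx=M[0]=7
add ecx, 1 → ecx=7+1=8
add edx, 4 → edx=0+4=4
sub edi, 1 → edi=3-1=2
cmp edi, 0  (cmp 2,0)
jg loop: taken
mov ecx, [edx] → ecx=M[4]=20
add ecx, 1 → ecx=20+1=21
add edx, 4 → edx=4+4=8
sub edi, 1 → edi=2-1=1
cmp edi, 0  (cmp 1,0)
jg loop: taken
mov ecx, [edx] → ecx=M[8]=-7
add ecx, 1 → ecx=(-7)+1=-6
add edx, 4 → edx=8+4=12
sub edi, 1 → edi=1-1=0
cmp edi, 0  (cmp 0,0)
jg loop: not taken
mov [8], ecx → M[8]=-6
halt.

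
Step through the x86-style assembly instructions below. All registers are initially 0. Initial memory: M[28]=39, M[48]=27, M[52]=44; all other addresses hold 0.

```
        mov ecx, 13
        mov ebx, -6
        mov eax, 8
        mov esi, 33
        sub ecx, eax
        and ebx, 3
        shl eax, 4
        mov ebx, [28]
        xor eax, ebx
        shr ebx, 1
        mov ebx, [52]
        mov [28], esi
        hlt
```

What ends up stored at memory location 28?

ecx=13
ebx=-6
eax=8
esi=33
ecx=13-8=5
ebx=(-6)&3=2
eax=8<<4=128
ebx=M[28]=39
eax=128^39=167
ebx=39>>1=19
ebx=M[52]=44
mov [28], esi → M[28]=33
halt.

33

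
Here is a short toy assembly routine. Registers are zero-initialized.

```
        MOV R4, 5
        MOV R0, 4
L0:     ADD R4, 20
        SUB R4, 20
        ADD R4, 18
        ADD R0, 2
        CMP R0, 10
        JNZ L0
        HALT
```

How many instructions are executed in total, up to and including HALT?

MOV R4, 5 → R4=5
MOV R0, 4 → R0=4
ADD R4, 20 → R4=5+20=25
SUB R4, 20 → R4=25-20=5
ADD R4, 18 → R4=5+18=23
ADD R0, 2 → R0=4+2=6
CMP R0, 10  (cmp 6,10)
JNZ L0: taken
ADD R4, 20 → R4=23+20=43
SUB R4, 20 → R4=43-20=23
ADD R4, 18 → R4=23+18=41
ADD R0, 2 → R0=6+2=8
CMP R0, 10  (cmp 8,10)
JNZ L0: taken
ADD R4, 20 → R4=41+20=61
SUB R4, 20 → R4=61-20=41
ADD R4, 18 → R4=41+18=59
ADD R0, 2 → R0=8+2=10
CMP R0, 10  (cmp 10,10)
JNZ L0: not taken
halt.
Total executed instructions: 21.

21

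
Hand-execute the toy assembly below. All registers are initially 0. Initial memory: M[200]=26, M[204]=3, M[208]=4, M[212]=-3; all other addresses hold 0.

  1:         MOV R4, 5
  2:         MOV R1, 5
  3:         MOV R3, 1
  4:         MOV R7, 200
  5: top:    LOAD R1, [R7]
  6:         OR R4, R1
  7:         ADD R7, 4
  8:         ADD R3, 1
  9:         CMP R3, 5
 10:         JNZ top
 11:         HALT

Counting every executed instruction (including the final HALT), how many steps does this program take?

29

after MOV R4, 5: R4=5
after MOV R1, 5: R1=5
after MOV R3, 1: R3=1
after MOV R7, 200: R7=200
after LOAD R1, [R7]: R1=M[200]=26
after OR R4, R1: R4=5|26=31
after ADD R7, 4: R7=200+4=204
after ADD R3, 1: R3=1+1=2
CMP R3, 5  (cmp 2,5)
JNZ top: taken
after LOAD R1, [R7]: R1=M[204]=3
after OR R4, R1: R4=31|3=31
after ADD R7, 4: R7=204+4=208
after ADD R3, 1: R3=2+1=3
CMP R3, 5  (cmp 3,5)
JNZ top: taken
after LOAD R1, [R7]: R1=M[208]=4
after OR R4, R1: R4=31|4=31
after ADD R7, 4: R7=208+4=212
after ADD R3, 1: R3=3+1=4
CMP R3, 5  (cmp 4,5)
JNZ top: taken
after LOAD R1, [R7]: R1=M[212]=-3
after OR R4, R1: R4=31|(-3)=-1
after ADD R7, 4: R7=212+4=216
after ADD R3, 1: R3=4+1=5
CMP R3, 5  (cmp 5,5)
JNZ top: not taken
halt.
Total executed instructions: 29.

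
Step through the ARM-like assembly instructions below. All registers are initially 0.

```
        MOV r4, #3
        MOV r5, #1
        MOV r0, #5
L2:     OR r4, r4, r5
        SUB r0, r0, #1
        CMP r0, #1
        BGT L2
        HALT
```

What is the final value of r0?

1

after MOV r4, #3: r4=3
after MOV r5, #1: r5=1
after MOV r0, #5: r0=5
after OR r4, r4, r5: r4=3|1=3
after SUB r0, r0, #1: r0=5-1=4
CMP r0, #1  (cmp 4,1)
BGT L2: taken
after OR r4, r4, r5: r4=3|1=3
after SUB r0, r0, #1: r0=4-1=3
CMP r0, #1  (cmp 3,1)
BGT L2: taken
after OR r4, r4, r5: r4=3|1=3
after SUB r0, r0, #1: r0=3-1=2
CMP r0, #1  (cmp 2,1)
BGT L2: taken
after OR r4, r4, r5: r4=3|1=3
after SUB r0, r0, #1: r0=2-1=1
CMP r0, #1  (cmp 1,1)
BGT L2: not taken
halt.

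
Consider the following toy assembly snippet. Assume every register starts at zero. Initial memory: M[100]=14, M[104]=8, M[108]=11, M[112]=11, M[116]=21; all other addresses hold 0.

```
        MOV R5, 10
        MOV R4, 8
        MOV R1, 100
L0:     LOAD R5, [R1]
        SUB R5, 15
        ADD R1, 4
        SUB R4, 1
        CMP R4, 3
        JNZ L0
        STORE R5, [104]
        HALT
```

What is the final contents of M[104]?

MOV R5, 10 → R5=10
MOV R4, 8 → R4=8
MOV R1, 100 → R1=100
LOAD R5, [R1] → R5=M[100]=14
SUB R5, 15 → R5=14-15=-1
ADD R1, 4 → R1=100+4=104
SUB R4, 1 → R4=8-1=7
CMP R4, 3  (cmp 7,3)
JNZ L0: taken
LOAD R5, [R1] → R5=M[104]=8
SUB R5, 15 → R5=8-15=-7
ADD R1, 4 → R1=104+4=108
SUB R4, 1 → R4=7-1=6
CMP R4, 3  (cmp 6,3)
JNZ L0: taken
LOAD R5, [R1] → R5=M[108]=11
SUB R5, 15 → R5=11-15=-4
ADD R1, 4 → R1=108+4=112
SUB R4, 1 → R4=6-1=5
CMP R4, 3  (cmp 5,3)
JNZ L0: taken
LOAD R5, [R1] → R5=M[112]=11
SUB R5, 15 → R5=11-15=-4
ADD R1, 4 → R1=112+4=116
SUB R4, 1 → R4=5-1=4
CMP R4, 3  (cmp 4,3)
JNZ L0: taken
LOAD R5, [R1] → R5=M[116]=21
SUB R5, 15 → R5=21-15=6
ADD R1, 4 → R1=116+4=120
SUB R4, 1 → R4=4-1=3
CMP R4, 3  (cmp 3,3)
JNZ L0: not taken
STORE R5, [104] → M[104]=6
halt.

6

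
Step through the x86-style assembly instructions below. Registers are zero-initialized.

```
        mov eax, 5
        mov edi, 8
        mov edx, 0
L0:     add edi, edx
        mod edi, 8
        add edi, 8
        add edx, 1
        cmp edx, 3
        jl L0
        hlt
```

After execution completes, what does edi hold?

11

after mov eax, 5: eax=5
after mov edi, 8: edi=8
after mov edx, 0: edx=0
after add edi, edx: edi=8+0=8
after mod edi, 8: edi=8%8=0
after add edi, 8: edi=0+8=8
after add edx, 1: edx=0+1=1
cmp edx, 3  (cmp 1,3)
jl L0: taken
after add edi, edx: edi=8+1=9
after mod edi, 8: edi=9%8=1
after add edi, 8: edi=1+8=9
after add edx, 1: edx=1+1=2
cmp edx, 3  (cmp 2,3)
jl L0: taken
after add edi, edx: edi=9+2=11
after mod edi, 8: edi=11%8=3
after add edi, 8: edi=3+8=11
after add edx, 1: edx=2+1=3
cmp edx, 3  (cmp 3,3)
jl L0: not taken
halt.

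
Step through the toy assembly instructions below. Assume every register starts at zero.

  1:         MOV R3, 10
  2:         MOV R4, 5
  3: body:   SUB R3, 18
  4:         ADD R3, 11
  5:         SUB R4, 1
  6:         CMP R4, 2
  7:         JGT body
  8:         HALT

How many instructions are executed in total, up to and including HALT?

18

after MOV R3, 10: R3=10
after MOV R4, 5: R4=5
after SUB R3, 18: R3=10-18=-8
after ADD R3, 11: R3=(-8)+11=3
after SUB R4, 1: R4=5-1=4
CMP R4, 2  (cmp 4,2)
JGT body: taken
after SUB R3, 18: R3=3-18=-15
after ADD R3, 11: R3=(-15)+11=-4
after SUB R4, 1: R4=4-1=3
CMP R4, 2  (cmp 3,2)
JGT body: taken
after SUB R3, 18: R3=(-4)-18=-22
after ADD R3, 11: R3=(-22)+11=-11
after SUB R4, 1: R4=3-1=2
CMP R4, 2  (cmp 2,2)
JGT body: not taken
halt.
Total executed instructions: 18.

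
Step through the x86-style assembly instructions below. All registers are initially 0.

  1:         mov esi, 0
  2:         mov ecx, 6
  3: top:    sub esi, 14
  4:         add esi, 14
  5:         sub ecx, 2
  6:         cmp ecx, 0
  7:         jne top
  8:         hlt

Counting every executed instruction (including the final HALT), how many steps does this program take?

18

after mov esi, 0: esi=0
after mov ecx, 6: ecx=6
after sub esi, 14: esi=0-14=-14
after add esi, 14: esi=(-14)+14=0
after sub ecx, 2: ecx=6-2=4
cmp ecx, 0  (cmp 4,0)
jne top: taken
after sub esi, 14: esi=0-14=-14
after add esi, 14: esi=(-14)+14=0
after sub ecx, 2: ecx=4-2=2
cmp ecx, 0  (cmp 2,0)
jne top: taken
after sub esi, 14: esi=0-14=-14
after add esi, 14: esi=(-14)+14=0
after sub ecx, 2: ecx=2-2=0
cmp ecx, 0  (cmp 0,0)
jne top: not taken
halt.
Total executed instructions: 18.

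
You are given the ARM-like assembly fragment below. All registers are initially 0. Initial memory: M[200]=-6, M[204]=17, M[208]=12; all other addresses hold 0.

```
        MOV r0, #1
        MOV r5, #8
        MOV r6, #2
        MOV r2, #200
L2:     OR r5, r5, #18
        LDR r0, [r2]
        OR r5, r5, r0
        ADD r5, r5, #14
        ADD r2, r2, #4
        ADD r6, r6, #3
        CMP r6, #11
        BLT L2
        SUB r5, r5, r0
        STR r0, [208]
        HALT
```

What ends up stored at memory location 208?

r0=1
r5=8
r6=2
r2=200
r5=8|18=26
r0=M[200]=-6
r5=26|(-6)=-6
r5=(-6)+14=8
r2=200+4=204
r6=2+3=5
CMP r6, #11  (cmp 5,11)
BLT L2: taken
r5=8|18=26
r0=M[204]=17
r5=26|17=27
r5=27+14=41
r2=204+4=208
r6=5+3=8
CMP r6, #11  (cmp 8,11)
BLT L2: taken
r5=41|18=59
r0=M[208]=12
r5=59|12=63
r5=63+14=77
r2=208+4=212
r6=8+3=11
CMP r6, #11  (cmp 11,11)
BLT L2: not taken
r5=77-12=65
STR r0, [208] → M[208]=12
halt.

12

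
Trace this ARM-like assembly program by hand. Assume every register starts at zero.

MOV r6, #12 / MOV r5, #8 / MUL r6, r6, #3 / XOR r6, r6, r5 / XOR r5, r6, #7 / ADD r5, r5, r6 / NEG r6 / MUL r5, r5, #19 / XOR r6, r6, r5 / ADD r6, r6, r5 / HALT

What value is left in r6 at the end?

22

r6=12
r5=8
r6=12*3=36
r6=36^8=44
r5=44^7=43
r5=43+44=87
r6=-(44)=-44
r5=87*19=1653
r6=(-44)^1653=-1631
r6=(-1631)+1653=22
halt.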